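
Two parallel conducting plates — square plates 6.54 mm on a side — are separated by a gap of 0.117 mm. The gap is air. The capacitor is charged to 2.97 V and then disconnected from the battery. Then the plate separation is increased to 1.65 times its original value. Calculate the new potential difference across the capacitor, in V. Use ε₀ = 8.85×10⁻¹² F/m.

A = (6.54 mm)² = 4.28×10⁻⁵ m².
Initially C₁ = ε₀A/d = 8.85×10⁻¹² × 4.28×10⁻⁵ / 1.17×10⁻⁴ = 3.24×10⁻¹² F.
V₁ = 2.97 V.
Isolated ⇒ Q is held fixed. C₂ = 0.606 C₁ and V = Q/C, so V₂/V₁ = C₁/C₂ = 1.65.
V₂ = 1.65 × 2.97 = 4.90 V.

4.90 V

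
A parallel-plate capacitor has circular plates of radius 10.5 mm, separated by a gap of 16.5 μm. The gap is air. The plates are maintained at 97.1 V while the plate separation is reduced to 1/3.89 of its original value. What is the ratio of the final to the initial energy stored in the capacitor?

Battery connected ⇒ V is held fixed.
C₂ = 3.89 C₁ and U = ½CV², so U₂/U₁ = C₂/C₁ = 3.89.

3.89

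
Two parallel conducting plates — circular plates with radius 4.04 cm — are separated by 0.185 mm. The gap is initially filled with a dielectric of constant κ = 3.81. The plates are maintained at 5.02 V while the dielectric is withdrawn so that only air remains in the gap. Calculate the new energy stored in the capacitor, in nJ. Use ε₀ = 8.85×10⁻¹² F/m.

U ≈ 3.09 nJ

A = π(4.04 cm)² = 5.13×10⁻³ m².
Initially C₁ = κε₀A/d = 3.81 × 8.85×10⁻¹² × 5.13×10⁻³ / 1.85×10⁻⁴ = 9.35×10⁻¹⁰ F.
U₁ = 1.18×10⁻⁸ J.
Battery connected ⇒ V is held fixed. C₂ = 0.262 C₁ and U = ½CV², so U₂/U₁ = C₂/C₁ = 0.262.
U₂ = 0.262 × 1.18×10⁻⁸ = 3.09×10⁻⁹ J.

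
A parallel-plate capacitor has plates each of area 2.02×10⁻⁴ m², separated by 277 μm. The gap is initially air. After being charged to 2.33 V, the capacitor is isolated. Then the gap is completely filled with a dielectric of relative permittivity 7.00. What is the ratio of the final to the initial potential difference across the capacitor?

Isolated ⇒ Q is held fixed.
C₂ = 7.00 C₁ and V = Q/C, so V₂/V₁ = C₁/C₂ = 0.143.

V₂/V₁ ≈ 0.143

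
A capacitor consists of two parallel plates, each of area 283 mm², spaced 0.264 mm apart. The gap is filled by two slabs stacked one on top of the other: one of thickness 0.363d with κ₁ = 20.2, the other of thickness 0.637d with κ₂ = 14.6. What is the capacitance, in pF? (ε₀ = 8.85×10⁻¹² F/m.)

A = 283 mm² = 2.83×10⁻⁴ m².
Stacked slabs ⇒ two capacitors in series, each with the full plate area.
C₁ = κ₁ε₀A/d₁ = 20.2 × 8.85×10⁻¹² × 2.83×10⁻⁴ / 9.58×10⁻⁵ = 5.28×10⁻¹⁰ F.
C₂ = κ₂ε₀A/d₂ = 14.6 × 8.85×10⁻¹² × 2.83×10⁻⁴ / 1.68×10⁻⁴ = 2.17×10⁻¹⁰ F.
C = (1/C₁ + 1/C₂)⁻¹ = 1.54×10⁻¹⁰ F.

C ≈ 154 pF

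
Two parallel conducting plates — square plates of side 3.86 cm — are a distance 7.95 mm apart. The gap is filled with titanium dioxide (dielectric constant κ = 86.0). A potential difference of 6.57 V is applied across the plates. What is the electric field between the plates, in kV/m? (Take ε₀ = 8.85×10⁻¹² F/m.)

0.826 kV/m

E = V/d = 6.57 / 7.95×10⁻³ = 8.26×10² V/m.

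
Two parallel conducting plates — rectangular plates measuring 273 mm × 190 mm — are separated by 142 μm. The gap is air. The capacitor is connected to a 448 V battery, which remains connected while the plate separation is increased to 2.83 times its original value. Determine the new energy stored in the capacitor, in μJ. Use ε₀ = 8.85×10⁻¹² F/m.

A = 273 × 190 mm² = 5.19×10⁻² m².
Initially C₁ = ε₀A/d = 8.85×10⁻¹² × 5.19×10⁻² / 1.42×10⁻⁴ = 3.23×10⁻⁹ F.
U₁ = 3.24×10⁻⁴ J.
Battery connected ⇒ V is held fixed. C₂ = 0.353 C₁ and U = ½CV², so U₂/U₁ = C₂/C₁ = 0.353.
U₂ = 0.353 × 3.24×10⁻⁴ = 1.15×10⁻⁴ J.

U ≈ 115 μJ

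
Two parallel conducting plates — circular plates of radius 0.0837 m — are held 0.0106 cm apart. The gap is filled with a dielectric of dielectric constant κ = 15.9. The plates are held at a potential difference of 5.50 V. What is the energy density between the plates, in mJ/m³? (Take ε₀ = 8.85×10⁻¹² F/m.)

E = V/d = 5.50 / 1.06×10⁻⁴ = 5.19×10⁴ V/m.
u = ½κε₀E² = ½ × 15.9 × 8.85×10⁻¹² × (5.19×10⁴)² = 0.189 J/m³.

u ≈ 189 mJ/m³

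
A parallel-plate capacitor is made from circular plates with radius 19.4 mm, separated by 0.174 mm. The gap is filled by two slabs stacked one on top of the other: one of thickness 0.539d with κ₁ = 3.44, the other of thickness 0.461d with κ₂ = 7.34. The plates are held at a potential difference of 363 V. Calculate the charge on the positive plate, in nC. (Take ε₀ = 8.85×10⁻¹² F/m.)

A = π(19.4 mm)² = 1.18×10⁻³ m².
Stacked slabs ⇒ two capacitors in series, each with the full plate area.
C₁ = κ₁ε₀A/d₁ = 3.44 × 8.85×10⁻¹² × 1.18×10⁻³ / 9.38×10⁻⁵ = 3.84×10⁻¹⁰ F.
C₂ = κ₂ε₀A/d₂ = 7.34 × 8.85×10⁻¹² × 1.18×10⁻³ / 8.02×10⁻⁵ = 9.58×10⁻¹⁰ F.
C = (1/C₁ + 1/C₂)⁻¹ = 2.74×10⁻¹⁰ F.
Q = CV = 2.74×10⁻¹⁰ × 363 = 9.95×10⁻⁸ C.

99.5 nC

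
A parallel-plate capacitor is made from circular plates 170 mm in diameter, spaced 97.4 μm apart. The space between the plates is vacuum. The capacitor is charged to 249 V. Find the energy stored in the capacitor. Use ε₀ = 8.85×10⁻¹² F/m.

A = π(170/2 mm)² = 2.27×10⁻² m².
C = ε₀A/d = 8.85×10⁻¹² × 2.27×10⁻² / 9.74×10⁻⁵ = 2.06×10⁻⁹ F.
U = ½CV² = ½ × 2.06×10⁻⁹ × (249)² = 6.39×10⁻⁵ J.

63.9 μJ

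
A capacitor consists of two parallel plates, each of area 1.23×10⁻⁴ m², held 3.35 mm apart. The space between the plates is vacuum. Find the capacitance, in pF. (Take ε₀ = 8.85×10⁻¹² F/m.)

C = ε₀A/d = 8.85×10⁻¹² × 1.23×10⁻⁴ / 3.35×10⁻³ = 3.25×10⁻¹³ F.

C ≈ 0.325 pF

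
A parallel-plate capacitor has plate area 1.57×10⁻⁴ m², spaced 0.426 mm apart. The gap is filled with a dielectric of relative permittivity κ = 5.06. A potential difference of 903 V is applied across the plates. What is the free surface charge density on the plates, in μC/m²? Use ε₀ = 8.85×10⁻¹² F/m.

C = κε₀A/d = 5.06 × 8.85×10⁻¹² × 1.57×10⁻⁴ / 4.26×10⁻⁴ = 1.65×10⁻¹¹ F.
σ = Q/A = CV/A = 1.65×10⁻¹¹ × 903 / 1.57×10⁻⁴ = 9.49×10⁻⁵ C/m².

94.9 μC/m²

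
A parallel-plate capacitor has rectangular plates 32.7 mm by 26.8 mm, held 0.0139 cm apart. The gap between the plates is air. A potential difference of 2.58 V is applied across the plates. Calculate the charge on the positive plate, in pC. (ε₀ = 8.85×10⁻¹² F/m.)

144 pC

A = 32.7 × 26.8 mm² = 8.76×10⁻⁴ m².
C = ε₀A/d = 8.85×10⁻¹² × 8.76×10⁻⁴ / 1.39×10⁻⁴ = 5.58×10⁻¹¹ F.
Q = CV = 5.58×10⁻¹¹ × 2.58 = 1.44×10⁻¹⁰ C.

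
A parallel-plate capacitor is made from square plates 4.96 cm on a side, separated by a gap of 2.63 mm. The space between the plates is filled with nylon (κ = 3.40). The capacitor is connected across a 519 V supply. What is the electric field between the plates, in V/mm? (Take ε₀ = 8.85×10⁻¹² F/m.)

E ≈ 197 V/mm

E = V/d = 519 / 2.63×10⁻³ = 1.97×10⁵ V/m.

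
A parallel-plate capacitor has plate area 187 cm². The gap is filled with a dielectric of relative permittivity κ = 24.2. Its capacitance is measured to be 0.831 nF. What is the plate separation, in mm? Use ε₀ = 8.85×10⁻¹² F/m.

A = 187 cm² = 1.87×10⁻² m².
d = κε₀A/C = 24.2 × 8.85×10⁻¹² × 1.87×10⁻² / 8.31×10⁻¹⁰ = 4.82×10⁻³ m.

4.82 mm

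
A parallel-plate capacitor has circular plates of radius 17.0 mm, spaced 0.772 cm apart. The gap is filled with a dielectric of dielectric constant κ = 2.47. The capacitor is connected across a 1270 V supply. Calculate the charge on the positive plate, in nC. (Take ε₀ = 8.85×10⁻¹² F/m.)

Q ≈ 3.26 nC

A = π(17.0 mm)² = 9.08×10⁻⁴ m².
C = κε₀A/d = 2.47 × 8.85×10⁻¹² × 9.08×10⁻⁴ / 7.72×10⁻³ = 2.57×10⁻¹² F.
Q = CV = 2.57×10⁻¹² × 1270 = 3.26×10⁻⁹ C.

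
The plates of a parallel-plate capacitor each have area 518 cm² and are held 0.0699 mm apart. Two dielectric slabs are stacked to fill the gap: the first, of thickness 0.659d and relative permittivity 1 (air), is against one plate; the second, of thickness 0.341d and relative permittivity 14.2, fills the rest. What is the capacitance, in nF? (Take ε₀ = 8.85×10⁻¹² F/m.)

C ≈ 9.60 nF

A = 518 cm² = 5.18×10⁻² m².
Stacked slabs ⇒ two capacitors in series, each with the full plate area.
C₁ = κ₁ε₀A/d₁ = 1.00 × 8.85×10⁻¹² × 5.18×10⁻² / 4.61×10⁻⁵ = 9.95×10⁻⁹ F.
C₂ = κ₂ε₀A/d₂ = 14.2 × 8.85×10⁻¹² × 5.18×10⁻² / 2.38×10⁻⁵ = 2.73×10⁻⁷ F.
C = (1/C₁ + 1/C₂)⁻¹ = 9.60×10⁻⁹ F.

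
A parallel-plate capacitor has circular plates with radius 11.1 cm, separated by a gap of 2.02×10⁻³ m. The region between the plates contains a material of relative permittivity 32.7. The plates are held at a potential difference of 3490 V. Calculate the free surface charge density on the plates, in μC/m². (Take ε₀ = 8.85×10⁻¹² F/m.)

A = π(11.1 cm)² = 3.87×10⁻² m².
C = κε₀A/d = 32.7 × 8.85×10⁻¹² × 3.87×10⁻² / 2.02×10⁻³ = 5.55×10⁻⁹ F.
σ = Q/A = CV/A = 5.55×10⁻⁹ × 3490 / 3.87×10⁻² = 5.00×10⁻⁴ C/m².

σ ≈ 500 μC/m²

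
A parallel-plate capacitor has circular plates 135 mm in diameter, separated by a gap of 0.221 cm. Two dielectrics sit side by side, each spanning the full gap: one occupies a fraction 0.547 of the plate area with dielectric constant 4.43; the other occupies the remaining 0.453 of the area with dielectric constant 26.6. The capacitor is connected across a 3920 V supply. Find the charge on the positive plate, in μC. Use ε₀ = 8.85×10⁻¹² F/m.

Q ≈ 3.25 μC

A = π(135/2 mm)² = 1.43×10⁻² m².
Side-by-side slabs ⇒ two capacitors in parallel, each spanning the full gap.
C₁ = κ₁ε₀A₁/d = 4.43 × 8.85×10⁻¹² × 7.83×10⁻³ / 2.21×10⁻³ = 1.39×10⁻¹⁰ F.
C₂ = κ₂ε₀A₂/d = 26.6 × 8.85×10⁻¹² × 6.48×10⁻³ / 2.21×10⁻³ = 6.91×10⁻¹⁰ F.
C = C₁ + C₂ = 8.30×10⁻¹⁰ F.
Q = CV = 8.30×10⁻¹⁰ × 3920 = 3.25×10⁻⁶ C.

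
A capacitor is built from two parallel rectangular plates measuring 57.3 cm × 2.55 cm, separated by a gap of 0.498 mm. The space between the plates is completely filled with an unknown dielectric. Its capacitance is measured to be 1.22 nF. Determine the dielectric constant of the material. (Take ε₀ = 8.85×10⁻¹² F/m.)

4.70

A = 57.3 × 2.55 cm² = 1.46×10⁻² m².
κ = Cd/(ε₀A) = 1.22×10⁻⁹ × 4.98×10⁻⁴ / (8.85×10⁻¹² × 1.46×10⁻²) = 4.70.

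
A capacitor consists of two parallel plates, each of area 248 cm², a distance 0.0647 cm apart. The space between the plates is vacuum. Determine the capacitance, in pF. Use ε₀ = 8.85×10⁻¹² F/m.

A = 248 cm² = 2.48×10⁻² m².
C = ε₀A/d = 8.85×10⁻¹² × 2.48×10⁻² / 6.47×10⁻⁴ = 3.39×10⁻¹⁰ F.

339 pF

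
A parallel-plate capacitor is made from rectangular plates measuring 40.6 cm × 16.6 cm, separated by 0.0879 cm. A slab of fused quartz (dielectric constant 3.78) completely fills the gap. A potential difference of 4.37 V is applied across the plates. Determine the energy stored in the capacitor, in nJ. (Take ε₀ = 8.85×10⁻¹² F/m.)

U ≈ 24.5 nJ

A = 40.6 × 16.6 cm² = 6.74×10⁻² m².
C = κε₀A/d = 3.78 × 8.85×10⁻¹² × 6.74×10⁻² / 8.79×10⁻⁴ = 2.56×10⁻⁹ F.
U = ½CV² = ½ × 2.56×10⁻⁹ × (4.37)² = 2.45×10⁻⁸ J.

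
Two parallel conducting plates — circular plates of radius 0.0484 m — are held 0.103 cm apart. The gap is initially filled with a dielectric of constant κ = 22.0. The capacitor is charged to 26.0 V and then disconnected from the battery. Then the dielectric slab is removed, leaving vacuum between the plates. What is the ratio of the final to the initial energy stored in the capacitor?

U₂/U₁ ≈ 22.0

Isolated ⇒ Q is held fixed.
C₂ = 0.0455 C₁ and U = Q²/(2C), so U₂/U₁ = C₁/C₂ = 22.0.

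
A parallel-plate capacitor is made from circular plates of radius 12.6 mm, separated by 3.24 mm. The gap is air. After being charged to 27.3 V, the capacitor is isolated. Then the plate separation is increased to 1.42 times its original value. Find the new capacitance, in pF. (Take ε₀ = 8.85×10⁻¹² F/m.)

A = π(12.6 mm)² = 4.99×10⁻⁴ m².
Initially C₁ = ε₀A/d = 8.85×10⁻¹² × 4.99×10⁻⁴ / 3.24×10⁻³ = 1.36×10⁻¹² F.
C = ε₀A/d scales as 1/d, so C₂/C₁ = d₁/d₂ = 1/1.42 = 0.704.
C₂ = 0.704 × 1.36×10⁻¹² = 9.59×10⁻¹³ F.

0.959 pF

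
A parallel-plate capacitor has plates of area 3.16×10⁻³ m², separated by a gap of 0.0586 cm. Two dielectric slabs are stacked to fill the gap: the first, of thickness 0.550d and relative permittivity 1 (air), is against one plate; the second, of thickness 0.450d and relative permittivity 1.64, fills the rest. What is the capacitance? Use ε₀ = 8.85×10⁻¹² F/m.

Stacked slabs ⇒ two capacitors in series, each with the full plate area.
C₁ = κ₁ε₀A/d₁ = 1.00 × 8.85×10⁻¹² × 3.16×10⁻³ / 3.22×10⁻⁴ = 8.68×10⁻¹¹ F.
C₂ = κ₂ε₀A/d₂ = 1.64 × 8.85×10⁻¹² × 3.16×10⁻³ / 2.64×10⁻⁴ = 1.74×10⁻¹⁰ F.
C = (1/C₁ + 1/C₂)⁻¹ = 5.79×10⁻¹¹ F.

C ≈ 57.9 pF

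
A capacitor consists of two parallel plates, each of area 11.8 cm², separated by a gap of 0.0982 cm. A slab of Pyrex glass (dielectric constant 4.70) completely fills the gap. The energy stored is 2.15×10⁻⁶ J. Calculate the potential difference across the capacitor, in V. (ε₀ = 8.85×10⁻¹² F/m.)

293 V

A = 11.8 cm² = 1.18×10⁻³ m².
C = κε₀A/d = 4.70 × 8.85×10⁻¹² × 1.18×10⁻³ / 9.82×10⁻⁴ = 5.00×10⁻¹¹ F.
V = √(2U/C) = √(2 × 2.15×10⁻⁶ / 5.00×10⁻¹¹) = 2.93×10² V.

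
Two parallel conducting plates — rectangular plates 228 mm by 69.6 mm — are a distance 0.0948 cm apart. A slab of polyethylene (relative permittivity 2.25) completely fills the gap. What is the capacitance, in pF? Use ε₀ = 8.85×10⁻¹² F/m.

A = 228 × 69.6 mm² = 1.59×10⁻² m².
C = κε₀A/d = 2.25 × 8.85×10⁻¹² × 1.59×10⁻² / 9.48×10⁻⁴ = 3.33×10⁻¹⁰ F.

333 pF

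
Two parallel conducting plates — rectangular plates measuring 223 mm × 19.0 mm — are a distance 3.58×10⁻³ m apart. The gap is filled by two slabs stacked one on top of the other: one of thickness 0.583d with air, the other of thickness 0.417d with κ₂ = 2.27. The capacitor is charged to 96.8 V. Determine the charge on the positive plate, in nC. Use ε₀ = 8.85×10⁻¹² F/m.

A = 223 × 19.0 mm² = 4.24×10⁻³ m².
Stacked slabs ⇒ two capacitors in series, each with the full plate area.
C₁ = κ₁ε₀A/d₁ = 1.00 × 8.85×10⁻¹² × 4.24×10⁻³ / 2.09×10⁻³ = 1.80×10⁻¹¹ F.
C₂ = κ₂ε₀A/d₂ = 2.27 × 8.85×10⁻¹² × 4.24×10⁻³ / 1.49×10⁻³ = 5.70×10⁻¹¹ F.
C = (1/C₁ + 1/C₂)⁻¹ = 1.37×10⁻¹¹ F.
Q = CV = 1.37×10⁻¹¹ × 96.8 = 1.32×10⁻⁹ C.

Q ≈ 1.32 nC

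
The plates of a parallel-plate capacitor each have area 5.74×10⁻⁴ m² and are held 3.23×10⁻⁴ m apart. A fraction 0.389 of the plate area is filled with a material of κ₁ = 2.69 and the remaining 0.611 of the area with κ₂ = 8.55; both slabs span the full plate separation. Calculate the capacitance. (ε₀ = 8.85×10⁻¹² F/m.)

Side-by-side slabs ⇒ two capacitors in parallel, each spanning the full gap.
C₁ = κ₁ε₀A₁/d = 2.69 × 8.85×10⁻¹² × 2.23×10⁻⁴ / 3.23×10⁻⁴ = 1.65×10⁻¹¹ F.
C₂ = κ₂ε₀A₂/d = 8.55 × 8.85×10⁻¹² × 3.51×10⁻⁴ / 3.23×10⁻⁴ = 8.22×10⁻¹¹ F.
C = C₁ + C₂ = 9.86×10⁻¹¹ F.

98.6 pF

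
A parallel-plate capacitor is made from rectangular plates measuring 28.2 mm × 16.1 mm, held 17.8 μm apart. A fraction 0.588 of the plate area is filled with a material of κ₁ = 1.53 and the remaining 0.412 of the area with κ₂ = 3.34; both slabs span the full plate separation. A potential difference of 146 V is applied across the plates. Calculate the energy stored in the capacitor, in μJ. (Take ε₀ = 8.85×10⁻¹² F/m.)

A = 28.2 × 16.1 mm² = 4.54×10⁻⁴ m².
Side-by-side slabs ⇒ two capacitors in parallel, each spanning the full gap.
C₁ = κ₁ε₀A₁/d = 1.53 × 8.85×10⁻¹² × 2.67×10⁻⁴ / 1.78×10⁻⁵ = 2.03×10⁻¹⁰ F.
C₂ = κ₂ε₀A₂/d = 3.34 × 8.85×10⁻¹² × 1.87×10⁻⁴ / 1.78×10⁻⁵ = 3.11×10⁻¹⁰ F.
C = C₁ + C₂ = 5.14×10⁻¹⁰ F.
U = ½CV² = ½ × 5.14×10⁻¹⁰ × (146)² = 5.48×10⁻⁶ J.

5.48 μJ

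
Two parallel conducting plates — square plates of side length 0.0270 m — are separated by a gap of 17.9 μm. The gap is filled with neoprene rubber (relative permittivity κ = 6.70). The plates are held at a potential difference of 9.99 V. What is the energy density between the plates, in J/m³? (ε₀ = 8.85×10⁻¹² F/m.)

u ≈ 9.23 J/m³

E = V/d = 9.99 / 1.79×10⁻⁵ = 5.58×10⁵ V/m.
u = ½κε₀E² = ½ × 6.70 × 8.85×10⁻¹² × (5.58×10⁵)² = 9.23 J/m³.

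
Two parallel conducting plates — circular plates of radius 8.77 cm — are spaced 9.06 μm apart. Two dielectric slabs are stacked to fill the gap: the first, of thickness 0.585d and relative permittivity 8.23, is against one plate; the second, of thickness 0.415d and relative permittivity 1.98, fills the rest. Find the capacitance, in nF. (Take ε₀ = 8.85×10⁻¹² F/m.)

A = π(8.77 cm)² = 2.42×10⁻² m².
Stacked slabs ⇒ two capacitors in series, each with the full plate area.
C₁ = κ₁ε₀A/d₁ = 8.23 × 8.85×10⁻¹² × 2.42×10⁻² / 5.30×10⁻⁶ = 3.32×10⁻⁷ F.
C₂ = κ₂ε₀A/d₂ = 1.98 × 8.85×10⁻¹² × 2.42×10⁻² / 3.76×10⁻⁶ = 1.13×10⁻⁷ F.
C = (1/C₁ + 1/C₂)⁻¹ = 8.41×10⁻⁸ F.

84.1 nF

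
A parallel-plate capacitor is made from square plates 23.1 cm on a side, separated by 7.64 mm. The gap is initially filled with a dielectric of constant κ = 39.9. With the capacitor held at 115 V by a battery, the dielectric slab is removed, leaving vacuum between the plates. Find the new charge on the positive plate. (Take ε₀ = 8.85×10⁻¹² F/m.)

7.11 nC

A = (23.1 cm)² = 5.34×10⁻² m².
Initially C₁ = κε₀A/d = 39.9 × 8.85×10⁻¹² × 5.34×10⁻² / 7.64×10⁻³ = 2.47×10⁻⁹ F.
Q₁ = 2.84×10⁻⁷ C.
Battery connected ⇒ V is held fixed. C₂ = 0.0251 C₁ and Q = CV, so Q₂/Q₁ = C₂/C₁ = 0.0251.
Q₂ = 0.0251 × 2.84×10⁻⁷ = 7.11×10⁻⁹ C.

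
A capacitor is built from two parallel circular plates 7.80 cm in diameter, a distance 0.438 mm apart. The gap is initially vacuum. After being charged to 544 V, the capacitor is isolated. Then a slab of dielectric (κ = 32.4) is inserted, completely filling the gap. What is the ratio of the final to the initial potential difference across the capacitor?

V₂/V₁ ≈ 0.0309

Isolated ⇒ Q is held fixed.
C₂ = 32.4 C₁ and V = Q/C, so V₂/V₁ = C₁/C₂ = 0.0309.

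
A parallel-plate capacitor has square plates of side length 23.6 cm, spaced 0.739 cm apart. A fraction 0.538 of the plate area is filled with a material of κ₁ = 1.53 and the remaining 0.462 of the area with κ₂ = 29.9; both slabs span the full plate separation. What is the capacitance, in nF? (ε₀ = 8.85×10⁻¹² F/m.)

A = (23.6 cm)² = 5.57×10⁻² m².
Side-by-side slabs ⇒ two capacitors in parallel, each spanning the full gap.
C₁ = κ₁ε₀A₁/d = 1.53 × 8.85×10⁻¹² × 3.00×10⁻² / 7.39×10⁻³ = 5.49×10⁻¹¹ F.
C₂ = κ₂ε₀A₂/d = 29.9 × 8.85×10⁻¹² × 2.57×10⁻² / 7.39×10⁻³ = 9.21×10⁻¹⁰ F.
C = C₁ + C₂ = 9.76×10⁻¹⁰ F.

C ≈ 0.976 nF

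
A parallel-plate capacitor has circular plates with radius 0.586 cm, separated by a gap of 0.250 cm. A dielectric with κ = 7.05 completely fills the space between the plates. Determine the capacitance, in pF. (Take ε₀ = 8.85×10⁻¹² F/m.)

A = π(0.586 cm)² = 1.08×10⁻⁴ m².
C = κε₀A/d = 7.05 × 8.85×10⁻¹² × 1.08×10⁻⁴ / 2.50×10⁻³ = 2.69×10⁻¹² F.

C ≈ 2.69 pF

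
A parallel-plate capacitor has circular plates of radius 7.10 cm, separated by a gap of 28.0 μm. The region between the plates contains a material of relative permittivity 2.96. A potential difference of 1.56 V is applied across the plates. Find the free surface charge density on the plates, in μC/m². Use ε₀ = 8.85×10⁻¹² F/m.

1.46 μC/m²

A = π(7.10 cm)² = 1.58×10⁻² m².
C = κε₀A/d = 2.96 × 8.85×10⁻¹² × 1.58×10⁻² / 2.80×10⁻⁵ = 1.48×10⁻⁸ F.
σ = Q/A = CV/A = 1.48×10⁻⁸ × 1.56 / 1.58×10⁻² = 1.46×10⁻⁶ C/m².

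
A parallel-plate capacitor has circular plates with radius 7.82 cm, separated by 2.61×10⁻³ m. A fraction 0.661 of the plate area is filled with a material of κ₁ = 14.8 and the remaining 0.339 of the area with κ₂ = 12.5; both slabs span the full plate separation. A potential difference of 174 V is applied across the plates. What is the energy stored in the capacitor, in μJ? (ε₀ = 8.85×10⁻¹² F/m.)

A = π(7.82 cm)² = 1.92×10⁻² m².
Side-by-side slabs ⇒ two capacitors in parallel, each spanning the full gap.
C₁ = κ₁ε₀A₁/d = 14.8 × 8.85×10⁻¹² × 1.27×10⁻² / 2.61×10⁻³ = 6.37×10⁻¹⁰ F.
C₂ = κ₂ε₀A₂/d = 12.5 × 8.85×10⁻¹² × 6.51×10⁻³ / 2.61×10⁻³ = 2.76×10⁻¹⁰ F.
C = C₁ + C₂ = 9.13×10⁻¹⁰ F.
U = ½CV² = ½ × 9.13×10⁻¹⁰ × (174)² = 1.38×10⁻⁵ J.

U ≈ 13.8 μJ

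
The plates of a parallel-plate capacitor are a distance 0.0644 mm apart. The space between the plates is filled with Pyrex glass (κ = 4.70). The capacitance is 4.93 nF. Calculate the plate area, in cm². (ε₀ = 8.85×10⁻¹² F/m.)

A = Cd/(κε₀) = 4.93×10⁻⁹ × 6.44×10⁻⁵ / (4.70 × 8.85×10⁻¹²) = 7.63×10⁻³ m².

A ≈ 76.3 cm²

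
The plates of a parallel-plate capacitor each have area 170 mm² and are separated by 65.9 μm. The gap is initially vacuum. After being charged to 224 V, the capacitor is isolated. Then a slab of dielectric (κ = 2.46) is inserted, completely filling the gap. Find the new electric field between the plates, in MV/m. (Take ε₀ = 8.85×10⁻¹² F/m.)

1.38 MV/m

A = 170 mm² = 1.70×10⁻⁴ m².
Initially C₁ = ε₀A/d = 8.85×10⁻¹² × 1.70×10⁻⁴ / 6.59×10⁻⁵ = 2.28×10⁻¹¹ F.
E₁ = 3.40×10⁶ V/m.
Isolated ⇒ Q is held fixed. V₂ = Q/C₂ = V₁/2.46; E = V/d, so E₂/E₁ = (V₂/V₁)(d₁/d₂) = 0.407.
E₂ = 0.407 × 3.40×10⁶ = 1.38×10⁶ V/m.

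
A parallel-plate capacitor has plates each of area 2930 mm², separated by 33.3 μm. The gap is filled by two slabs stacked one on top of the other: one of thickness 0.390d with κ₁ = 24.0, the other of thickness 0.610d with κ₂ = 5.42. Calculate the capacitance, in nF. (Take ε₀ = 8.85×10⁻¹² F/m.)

C ≈ 6.05 nF

A = 2930 mm² = 2.93×10⁻³ m².
Stacked slabs ⇒ two capacitors in series, each with the full plate area.
C₁ = κ₁ε₀A/d₁ = 24.0 × 8.85×10⁻¹² × 2.93×10⁻³ / 1.30×10⁻⁵ = 4.79×10⁻⁸ F.
C₂ = κ₂ε₀A/d₂ = 5.42 × 8.85×10⁻¹² × 2.93×10⁻³ / 2.03×10⁻⁵ = 6.92×10⁻⁹ F.
C = (1/C₁ + 1/C₂)⁻¹ = 6.05×10⁻⁹ F.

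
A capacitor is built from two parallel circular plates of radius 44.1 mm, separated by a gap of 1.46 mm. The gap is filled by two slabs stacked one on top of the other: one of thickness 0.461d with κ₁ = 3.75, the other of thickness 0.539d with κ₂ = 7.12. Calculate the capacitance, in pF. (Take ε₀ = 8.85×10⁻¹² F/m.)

C ≈ 186 pF

A = π(44.1 mm)² = 6.11×10⁻³ m².
Stacked slabs ⇒ two capacitors in series, each with the full plate area.
C₁ = κ₁ε₀A/d₁ = 3.75 × 8.85×10⁻¹² × 6.11×10⁻³ / 6.73×10⁻⁴ = 3.01×10⁻¹⁰ F.
C₂ = κ₂ε₀A/d₂ = 7.12 × 8.85×10⁻¹² × 6.11×10⁻³ / 7.87×10⁻⁴ = 4.89×10⁻¹⁰ F.
C = (1/C₁ + 1/C₂)⁻¹ = 1.86×10⁻¹⁰ F.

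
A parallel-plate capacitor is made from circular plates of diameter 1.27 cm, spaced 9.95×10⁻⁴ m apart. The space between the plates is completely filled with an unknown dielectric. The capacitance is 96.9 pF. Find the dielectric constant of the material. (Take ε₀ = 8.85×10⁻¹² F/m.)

κ ≈ 86.0

A = π(1.27/2 cm)² = 1.27×10⁻⁴ m².
κ = Cd/(ε₀A) = 9.69×10⁻¹¹ × 9.95×10⁻⁴ / (8.85×10⁻¹² × 1.27×10⁻⁴) = 86.0.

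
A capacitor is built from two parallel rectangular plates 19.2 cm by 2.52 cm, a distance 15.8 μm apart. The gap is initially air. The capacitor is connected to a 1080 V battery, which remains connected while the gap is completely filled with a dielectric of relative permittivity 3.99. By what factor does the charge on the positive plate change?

Battery connected ⇒ V is held fixed.
C₂ = 3.99 C₁ and Q = CV, so Q₂/Q₁ = C₂/C₁ = 3.99.

3.99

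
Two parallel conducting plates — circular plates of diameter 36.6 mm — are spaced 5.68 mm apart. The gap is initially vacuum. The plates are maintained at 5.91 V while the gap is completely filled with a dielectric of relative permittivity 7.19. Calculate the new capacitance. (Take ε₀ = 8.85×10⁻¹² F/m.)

A = π(36.6/2 mm)² = 1.05×10⁻³ m².
Initially C₁ = ε₀A/d = 8.85×10⁻¹² × 1.05×10⁻³ / 5.68×10⁻³ = 1.64×10⁻¹² F.
C = κε₀A/d scales with κ, so C₂/C₁ = κ = 7.19.
C₂ = 7.19 × 1.64×10⁻¹² = 1.18×10⁻¹¹ F.

11.8 pF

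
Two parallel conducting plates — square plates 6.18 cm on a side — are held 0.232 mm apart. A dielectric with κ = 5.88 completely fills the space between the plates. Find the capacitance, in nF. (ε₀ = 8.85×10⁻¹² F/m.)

A = (6.18 cm)² = 3.82×10⁻³ m².
C = κε₀A/d = 5.88 × 8.85×10⁻¹² × 3.82×10⁻³ / 2.32×10⁻⁴ = 8.57×10⁻¹⁰ F.

0.857 nF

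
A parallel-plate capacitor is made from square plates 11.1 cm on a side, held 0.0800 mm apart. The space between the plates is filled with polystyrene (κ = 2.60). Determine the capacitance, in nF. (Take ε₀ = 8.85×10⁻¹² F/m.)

C ≈ 3.54 nF

A = (11.1 cm)² = 1.23×10⁻² m².
C = κε₀A/d = 2.60 × 8.85×10⁻¹² × 1.23×10⁻² / 8.00×10⁻⁵ = 3.54×10⁻⁹ F.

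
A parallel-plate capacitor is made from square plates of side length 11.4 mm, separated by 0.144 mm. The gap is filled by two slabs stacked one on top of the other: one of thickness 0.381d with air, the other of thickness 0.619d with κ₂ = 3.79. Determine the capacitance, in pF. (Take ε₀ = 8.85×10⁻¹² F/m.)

14.7 pF

A = (11.4 mm)² = 1.30×10⁻⁴ m².
Stacked slabs ⇒ two capacitors in series, each with the full plate area.
C₁ = κ₁ε₀A/d₁ = 1.00 × 8.85×10⁻¹² × 1.30×10⁻⁴ / 5.49×10⁻⁵ = 2.10×10⁻¹¹ F.
C₂ = κ₂ε₀A/d₂ = 3.79 × 8.85×10⁻¹² × 1.30×10⁻⁴ / 8.91×10⁻⁵ = 4.89×10⁻¹¹ F.
C = (1/C₁ + 1/C₂)⁻¹ = 1.47×10⁻¹¹ F.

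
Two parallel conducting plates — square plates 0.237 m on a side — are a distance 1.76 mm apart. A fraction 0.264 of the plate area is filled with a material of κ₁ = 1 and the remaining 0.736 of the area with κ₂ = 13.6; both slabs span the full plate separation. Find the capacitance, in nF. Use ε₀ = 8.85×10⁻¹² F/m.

C ≈ 2.90 nF

A = (0.237 m)² = 5.62×10⁻² m².
Side-by-side slabs ⇒ two capacitors in parallel, each spanning the full gap.
C₁ = κ₁ε₀A₁/d = 1.00 × 8.85×10⁻¹² × 1.48×10⁻² / 1.76×10⁻³ = 7.46×10⁻¹¹ F.
C₂ = κ₂ε₀A₂/d = 13.6 × 8.85×10⁻¹² × 4.13×10⁻² / 1.76×10⁻³ = 2.83×10⁻⁹ F.
C = C₁ + C₂ = 2.90×10⁻⁹ F.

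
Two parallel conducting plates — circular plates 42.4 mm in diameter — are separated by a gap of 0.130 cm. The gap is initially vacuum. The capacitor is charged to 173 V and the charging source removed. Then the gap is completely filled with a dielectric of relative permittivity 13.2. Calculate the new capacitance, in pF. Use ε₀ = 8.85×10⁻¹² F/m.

A = π(42.4/2 mm)² = 1.41×10⁻³ m².
Initially C₁ = ε₀A/d = 8.85×10⁻¹² × 1.41×10⁻³ / 1.30×10⁻³ = 9.61×10⁻¹² F.
C = κε₀A/d scales with κ, so C₂/C₁ = κ = 13.2.
C₂ = 13.2 × 9.61×10⁻¹² = 1.27×10⁻¹⁰ F.

C ≈ 127 pF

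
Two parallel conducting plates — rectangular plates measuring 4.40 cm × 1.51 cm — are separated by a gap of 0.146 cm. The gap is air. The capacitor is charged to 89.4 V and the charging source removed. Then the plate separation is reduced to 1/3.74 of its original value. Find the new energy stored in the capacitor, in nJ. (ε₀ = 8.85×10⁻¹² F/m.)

A = 4.40 × 1.51 cm² = 6.64×10⁻⁴ m².
Initially C₁ = ε₀A/d = 8.85×10⁻¹² × 6.64×10⁻⁴ / 1.46×10⁻³ = 4.03×10⁻¹² F.
U₁ = 1.61×10⁻⁸ J.
Isolated ⇒ Q is held fixed. C₂ = 3.74 C₁ and U = Q²/(2C), so U₂/U₁ = C₁/C₂ = 0.267.
U₂ = 0.267 × 1.61×10⁻⁸ = 4.30×10⁻⁹ J.

4.30 nJ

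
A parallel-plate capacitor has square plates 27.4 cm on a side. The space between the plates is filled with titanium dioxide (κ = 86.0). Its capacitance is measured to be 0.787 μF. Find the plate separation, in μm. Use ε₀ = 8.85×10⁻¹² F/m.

A = (27.4 cm)² = 7.51×10⁻² m².
d = κε₀A/C = 86.0 × 8.85×10⁻¹² × 7.51×10⁻² / 7.87×10⁻⁷ = 7.26×10⁻⁵ m.

72.6 μm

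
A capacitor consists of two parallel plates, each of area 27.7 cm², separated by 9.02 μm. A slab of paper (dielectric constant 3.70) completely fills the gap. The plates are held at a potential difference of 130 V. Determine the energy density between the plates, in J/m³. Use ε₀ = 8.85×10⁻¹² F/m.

E = V/d = 130 / 9.02×10⁻⁶ = 1.44×10⁷ V/m.
u = ½κε₀E² = ½ × 3.70 × 8.85×10⁻¹² × (1.44×10⁷)² = 3.40×10³ J/m³.

3401 J/m³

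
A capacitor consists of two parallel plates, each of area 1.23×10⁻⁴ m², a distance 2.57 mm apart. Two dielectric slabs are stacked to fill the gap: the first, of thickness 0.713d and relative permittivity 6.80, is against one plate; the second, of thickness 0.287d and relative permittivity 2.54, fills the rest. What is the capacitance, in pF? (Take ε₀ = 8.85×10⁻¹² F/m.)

1.94 pF

Stacked slabs ⇒ two capacitors in series, each with the full plate area.
C₁ = κ₁ε₀A/d₁ = 6.80 × 8.85×10⁻¹² × 1.23×10⁻⁴ / 1.83×10⁻³ = 4.04×10⁻¹² F.
C₂ = κ₂ε₀A/d₂ = 2.54 × 8.85×10⁻¹² × 1.23×10⁻⁴ / 7.38×10⁻⁴ = 3.75×10⁻¹² F.
C = (1/C₁ + 1/C₂)⁻¹ = 1.94×10⁻¹² F.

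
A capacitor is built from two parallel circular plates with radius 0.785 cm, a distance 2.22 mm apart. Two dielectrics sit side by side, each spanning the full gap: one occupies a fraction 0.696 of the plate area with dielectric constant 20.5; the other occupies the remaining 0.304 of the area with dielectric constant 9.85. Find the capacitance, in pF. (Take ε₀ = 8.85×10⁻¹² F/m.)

A = π(0.785 cm)² = 1.94×10⁻⁴ m².
Side-by-side slabs ⇒ two capacitors in parallel, each spanning the full gap.
C₁ = κ₁ε₀A₁/d = 20.5 × 8.85×10⁻¹² × 1.35×10⁻⁴ / 2.22×10⁻³ = 1.10×10⁻¹¹ F.
C₂ = κ₂ε₀A₂/d = 9.85 × 8.85×10⁻¹² × 5.89×10⁻⁵ / 2.22×10⁻³ = 2.31×10⁻¹² F.
C = C₁ + C₂ = 1.33×10⁻¹¹ F.

C ≈ 13.3 pF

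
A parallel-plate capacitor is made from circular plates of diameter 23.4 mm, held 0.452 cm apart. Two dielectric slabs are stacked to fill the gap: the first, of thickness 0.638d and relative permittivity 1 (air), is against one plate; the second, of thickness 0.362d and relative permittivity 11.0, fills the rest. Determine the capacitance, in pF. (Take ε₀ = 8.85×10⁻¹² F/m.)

A = π(23.4/2 mm)² = 4.30×10⁻⁴ m².
Stacked slabs ⇒ two capacitors in series, each with the full plate area.
C₁ = κ₁ε₀A/d₁ = 1.00 × 8.85×10⁻¹² × 4.30×10⁻⁴ / 2.88×10⁻³ = 1.32×10⁻¹² F.
C₂ = κ₂ε₀A/d₂ = 11.0 × 8.85×10⁻¹² × 4.30×10⁻⁴ / 1.64×10⁻³ = 2.56×10⁻¹¹ F.
C = (1/C₁ + 1/C₂)⁻¹ = 1.26×10⁻¹² F.

C ≈ 1.26 pF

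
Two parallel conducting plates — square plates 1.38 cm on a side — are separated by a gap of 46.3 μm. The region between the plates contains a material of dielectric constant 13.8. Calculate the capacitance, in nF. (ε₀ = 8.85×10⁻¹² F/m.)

0.502 nF

A = (1.38 cm)² = 1.90×10⁻⁴ m².
C = κε₀A/d = 13.8 × 8.85×10⁻¹² × 1.90×10⁻⁴ / 4.63×10⁻⁵ = 5.02×10⁻¹⁰ F.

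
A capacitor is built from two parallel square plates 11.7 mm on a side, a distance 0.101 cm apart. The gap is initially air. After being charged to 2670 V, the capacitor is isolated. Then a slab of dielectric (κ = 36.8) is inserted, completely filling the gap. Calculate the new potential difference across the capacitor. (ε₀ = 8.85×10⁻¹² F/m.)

V ≈ 72.6 V

A = (11.7 mm)² = 1.37×10⁻⁴ m².
Initially C₁ = ε₀A/d = 8.85×10⁻¹² × 1.37×10⁻⁴ / 1.01×10⁻³ = 1.20×10⁻¹² F.
V₁ = 2.67×10³ V.
Isolated ⇒ Q is held fixed. C₂ = 36.8 C₁ and V = Q/C, so V₂/V₁ = C₁/C₂ = 0.0272.
V₂ = 0.0272 × 2.67×10³ = 72.6 V.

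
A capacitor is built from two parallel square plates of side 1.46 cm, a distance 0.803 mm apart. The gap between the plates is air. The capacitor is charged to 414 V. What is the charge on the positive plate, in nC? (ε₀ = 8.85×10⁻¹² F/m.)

0.973 nC

A = (1.46 cm)² = 2.13×10⁻⁴ m².
C = ε₀A/d = 8.85×10⁻¹² × 2.13×10⁻⁴ / 8.03×10⁻⁴ = 2.35×10⁻¹² F.
Q = CV = 2.35×10⁻¹² × 414 = 9.73×10⁻¹⁰ C.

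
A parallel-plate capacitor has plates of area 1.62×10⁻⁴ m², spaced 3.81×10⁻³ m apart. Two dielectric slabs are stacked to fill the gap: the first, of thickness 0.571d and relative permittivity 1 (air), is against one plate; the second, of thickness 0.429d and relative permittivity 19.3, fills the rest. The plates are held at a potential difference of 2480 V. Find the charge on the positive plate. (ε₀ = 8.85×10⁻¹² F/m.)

1.57 nC

Stacked slabs ⇒ two capacitors in series, each with the full plate area.
C₁ = κ₁ε₀A/d₁ = 1.00 × 8.85×10⁻¹² × 1.62×10⁻⁴ / 2.18×10⁻³ = 6.59×10⁻¹³ F.
C₂ = κ₂ε₀A/d₂ = 19.3 × 8.85×10⁻¹² × 1.62×10⁻⁴ / 1.63×10⁻³ = 1.69×10⁻¹¹ F.
C = (1/C₁ + 1/C₂)⁻¹ = 6.34×10⁻¹³ F.
Q = CV = 6.34×10⁻¹³ × 2480 = 1.57×10⁻⁹ C.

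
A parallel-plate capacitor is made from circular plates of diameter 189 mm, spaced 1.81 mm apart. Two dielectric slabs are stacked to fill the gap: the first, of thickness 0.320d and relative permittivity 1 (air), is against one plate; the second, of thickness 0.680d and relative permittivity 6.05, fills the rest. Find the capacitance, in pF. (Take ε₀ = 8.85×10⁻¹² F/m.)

317 pF

A = π(189/2 mm)² = 2.81×10⁻² m².
Stacked slabs ⇒ two capacitors in series, each with the full plate area.
C₁ = κ₁ε₀A/d₁ = 1.00 × 8.85×10⁻¹² × 2.81×10⁻² / 5.79×10⁻⁴ = 4.29×10⁻¹⁰ F.
C₂ = κ₂ε₀A/d₂ = 6.05 × 8.85×10⁻¹² × 2.81×10⁻² / 1.23×10⁻³ = 1.22×10⁻⁹ F.
C = (1/C₁ + 1/C₂)⁻¹ = 3.17×10⁻¹⁰ F.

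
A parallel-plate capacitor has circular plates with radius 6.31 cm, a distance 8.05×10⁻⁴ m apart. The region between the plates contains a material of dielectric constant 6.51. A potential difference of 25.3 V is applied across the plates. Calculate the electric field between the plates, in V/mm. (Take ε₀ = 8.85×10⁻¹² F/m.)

E = V/d = 25.3 / 8.05×10⁻⁴ = 3.14×10⁴ V/m.

E ≈ 31.4 V/mm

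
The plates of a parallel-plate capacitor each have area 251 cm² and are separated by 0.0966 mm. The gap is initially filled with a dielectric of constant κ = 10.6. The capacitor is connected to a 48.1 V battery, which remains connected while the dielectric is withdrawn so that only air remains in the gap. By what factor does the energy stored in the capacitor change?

Battery connected ⇒ V is held fixed.
C₂ = 0.0943 C₁ and U = ½CV², so U₂/U₁ = C₂/C₁ = 0.0943.

0.0943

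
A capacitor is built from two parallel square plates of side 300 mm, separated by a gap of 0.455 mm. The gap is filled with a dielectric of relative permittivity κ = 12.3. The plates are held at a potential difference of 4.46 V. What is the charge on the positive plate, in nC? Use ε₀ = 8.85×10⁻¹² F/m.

A = (300 mm)² = 9.00×10⁻² m².
C = κε₀A/d = 12.3 × 8.85×10⁻¹² × 9.00×10⁻² / 4.55×10⁻⁴ = 2.15×10⁻⁸ F.
Q = CV = 2.15×10⁻⁸ × 4.46 = 9.60×10⁻⁸ C.

Q ≈ 96.0 nC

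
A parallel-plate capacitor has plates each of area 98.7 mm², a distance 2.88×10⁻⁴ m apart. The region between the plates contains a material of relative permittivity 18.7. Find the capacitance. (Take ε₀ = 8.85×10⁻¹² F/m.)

A = 98.7 mm² = 9.87×10⁻⁵ m².
C = κε₀A/d = 18.7 × 8.85×10⁻¹² × 9.87×10⁻⁵ / 2.88×10⁻⁴ = 5.67×10⁻¹¹ F.

56.7 pF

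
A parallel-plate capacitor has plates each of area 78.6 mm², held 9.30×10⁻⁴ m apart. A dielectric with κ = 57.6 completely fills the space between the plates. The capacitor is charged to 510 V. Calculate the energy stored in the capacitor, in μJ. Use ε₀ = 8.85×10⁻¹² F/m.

A = 78.6 mm² = 7.86×10⁻⁵ m².
C = κε₀A/d = 57.6 × 8.85×10⁻¹² × 7.86×10⁻⁵ / 9.30×10⁻⁴ = 4.31×10⁻¹¹ F.
U = ½CV² = ½ × 4.31×10⁻¹¹ × (510)² = 5.60×10⁻⁶ J.

5.60 μJ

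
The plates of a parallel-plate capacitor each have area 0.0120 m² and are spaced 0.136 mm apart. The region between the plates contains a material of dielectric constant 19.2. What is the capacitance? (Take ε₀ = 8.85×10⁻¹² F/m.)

C = κε₀A/d = 19.2 × 8.85×10⁻¹² × 1.20×10⁻² / 1.36×10⁻⁴ = 1.50×10⁻⁸ F.

15.0 nF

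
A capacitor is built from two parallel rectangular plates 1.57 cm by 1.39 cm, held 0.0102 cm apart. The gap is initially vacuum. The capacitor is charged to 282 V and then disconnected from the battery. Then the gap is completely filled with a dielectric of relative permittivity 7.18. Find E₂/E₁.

Isolated ⇒ Q is held fixed.
V₂ = Q/C₂ = V₁/7.18; E = V/d, so E₂/E₁ = (V₂/V₁)(d₁/d₂) = 0.139.

E₂/E₁ ≈ 0.139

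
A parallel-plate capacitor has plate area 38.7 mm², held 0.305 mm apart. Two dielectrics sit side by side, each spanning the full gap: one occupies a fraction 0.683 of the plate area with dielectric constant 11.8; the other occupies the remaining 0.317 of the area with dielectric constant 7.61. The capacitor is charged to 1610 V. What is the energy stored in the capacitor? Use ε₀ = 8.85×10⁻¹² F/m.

U ≈ 15.2 μJ

A = 38.7 mm² = 3.87×10⁻⁵ m².
Side-by-side slabs ⇒ two capacitors in parallel, each spanning the full gap.
C₁ = κ₁ε₀A₁/d = 11.8 × 8.85×10⁻¹² × 2.64×10⁻⁵ / 3.05×10⁻⁴ = 9.05×10⁻¹² F.
C₂ = κ₂ε₀A₂/d = 7.61 × 8.85×10⁻¹² × 1.23×10⁻⁵ / 3.05×10⁻⁴ = 2.71×10⁻¹² F.
C = C₁ + C₂ = 1.18×10⁻¹¹ F.
U = ½CV² = ½ × 1.18×10⁻¹¹ × (1610)² = 1.52×10⁻⁵ J.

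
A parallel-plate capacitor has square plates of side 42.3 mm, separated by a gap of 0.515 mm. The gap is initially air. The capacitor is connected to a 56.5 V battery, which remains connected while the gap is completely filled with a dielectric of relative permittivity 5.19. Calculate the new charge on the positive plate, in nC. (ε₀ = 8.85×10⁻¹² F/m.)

A = (42.3 mm)² = 1.79×10⁻³ m².
Initially C₁ = ε₀A/d = 8.85×10⁻¹² × 1.79×10⁻³ / 5.15×10⁻⁴ = 3.07×10⁻¹¹ F.
Q₁ = 1.74×10⁻⁹ C.
Battery connected ⇒ V is held fixed. C₂ = 5.19 C₁ and Q = CV, so Q₂/Q₁ = C₂/C₁ = 5.19.
Q₂ = 5.19 × 1.74×10⁻⁹ = 9.02×10⁻⁹ C.

Q ≈ 9.02 nC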